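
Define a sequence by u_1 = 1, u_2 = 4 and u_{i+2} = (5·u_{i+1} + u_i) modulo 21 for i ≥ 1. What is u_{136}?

We have u_1 = 1,  u_2 = 4,  u_3 = 0,  u_4 = 4,  u_5 = 20,  u_6 = 20,  u_7 = 15,  u_8 = 11,  u_9 = 7,  u_{10} = 4,  u_{11} = 6,  u_{12} = 13,  u_{13} = 8,  u_{14} = 11,  u_{15} = 0,  u_{16} = 11,  u_{17} = 13,  u_{18} = 13,  u_{19} = 15,  u_{20} = 4,  u_{21} = 14,  u_{22} = 11,  u_{23} = 6,  u_{24} = 20,  u_{25} = 1,  u_{26} = 4.
The sequence repeats with period 24.
(136 - 1) mod 24 = 15, so u_{136} = u_{16} = 11.

11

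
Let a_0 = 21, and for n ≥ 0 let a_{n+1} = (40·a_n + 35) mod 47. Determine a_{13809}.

40

We have a_0 = 21,  a_1 = 29,  a_2 = 20,  a_3 = 36,  a_4 = 18,  a_5 = 3,  a_6 = 14,  a_7 = 31,  a_8 = 6,  a_9 = 40,  a_{10} = 37,  a_{11} = 11,  a_{12} = 5,  a_{13} = 0,  a_{14} = 35,  a_{15} = 25,  a_{16} = 1,  a_{17} = 28,  a_{18} = 27,  a_{19} = 34,  a_{20} = 32,  a_{21} = 46,  a_{22} = 42,  a_{23} = 23,  a_{24} = 15,  a_{25} = 24,  a_{26} = 8,  a_{27} = 26,  a_{28} = 41,  a_{29} = 30,  a_{30} = 13,  a_{31} = 38,  a_{32} = 4,  a_{33} = 7,  a_{34} = 33,  a_{35} = 39,  a_{36} = 44,  a_{37} = 9,  a_{38} = 19,  a_{39} = 43,  a_{40} = 16,  a_{41} = 17,  a_{42} = 10,  a_{43} = 12,  a_{44} = 45,  a_{45} = 2,  a_{46} = 21.
Since a_{46} = a_0 = 21, the sequence is periodic with period 46.
So a_{13809} = a_{0 + ((13809-0) mod 46)} = a_9 = 40.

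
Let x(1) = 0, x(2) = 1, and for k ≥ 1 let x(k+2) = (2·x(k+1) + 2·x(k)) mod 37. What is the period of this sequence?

36

Computing terms: x(1) = 0, x(2) = 1, x(3) = 2, x(4) = 6, x(5) = 16, x(6) = 7, x(7) = 9, x(8) = 32, x(9) = 8, x(10) = 6, x(11) = 28, x(12) = 31, x(13) = 7, x(14) = 2, x(15) = 18, x(16) = 3, x(17) = 5, x(18) = 16, x(19) = 5, x(20) = 5, x(21) = 20, x(22) = 13, x(23) = 29, x(24) = 10, x(25) = 4, x(26) = 28, x(27) = 27, x(28) = 36, x(29) = 15, x(30) = 28, x(31) = 12, x(32) = 6, x(33) = 36, x(34) = 10, x(35) = 18, x(36) = 19, x(37) = 0, x(38) = 1.
The sequence repeats with period 36.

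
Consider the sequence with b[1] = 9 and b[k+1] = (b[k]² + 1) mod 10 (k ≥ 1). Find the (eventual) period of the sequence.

6

Computing terms: b[1] = 9,  b[2] = 2,  b[3] = 5,  b[4] = 6,  b[5] = 7,  b[6] = 0,  b[7] = 1,  b[8] = 2.
Since b[8] = b[2] = 2, the sequence is eventually periodic: after a pre-period of length 1 it cycles with period 6.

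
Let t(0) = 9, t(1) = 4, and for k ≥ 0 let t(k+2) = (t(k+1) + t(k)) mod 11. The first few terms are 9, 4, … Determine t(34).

Listing terms: t(0) = 9,  t(1) = 4,  t(2) = 2,  t(3) = 6,  t(4) = 8,  t(5) = 3,  t(6) = 0,  t(7) = 3,  t(8) = 3,  t(9) = 6,  t(10) = 9,  t(11) = 4.
Since (t(10), t(11)) = (t(0), t(1)) = (9, 4) (two consecutive terms determine the rest), the sequence is periodic with period 10.
(34 - 0) mod 10 = 4, so t(34) = t(4) = 8.

8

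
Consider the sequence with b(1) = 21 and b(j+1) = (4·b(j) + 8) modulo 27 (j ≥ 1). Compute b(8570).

2

We have b(1) = 21,  b(2) = 11,  b(3) = 25,  b(4) = 0,  b(5) = 8,  b(6) = 13,  b(7) = 6,  b(8) = 5,  b(9) = 1,  b(10) = 12,  b(11) = 2,  b(12) = 16,  b(13) = 18,  b(14) = 26,  b(15) = 4,  b(16) = 24,  b(17) = 23,  b(18) = 19,  b(19) = 3,  b(20) = 20,  b(21) = 7,  b(22) = 9,  b(23) = 17,  b(24) = 22,  b(25) = 15,  b(26) = 14,  b(27) = 10,  b(28) = 21.
The sequence repeats with period 27.
(8570 - 1) mod 27 = 10, so b(8570) = b(11) = 2.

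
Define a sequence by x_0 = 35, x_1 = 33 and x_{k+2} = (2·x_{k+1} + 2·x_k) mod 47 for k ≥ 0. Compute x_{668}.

11

Computing terms: x_0 = 35, x_1 = 33, x_2 = 42, x_3 = 9, x_4 = 8, x_5 = 34, x_6 = 37, x_7 = 1, x_8 = 29, x_9 = 13, x_{10} = 37, x_{11} = 6, x_{12} = 39, x_{13} = 43, x_{14} = 23, x_{15} = 38, x_{16} = 28, x_{17} = 38, x_{18} = 38, x_{19} = 11, x_{20} = 4, x_{21} = 30, x_{22} = 21, x_{23} = 8, x_{24} = 11, x_{25} = 38, x_{26} = 4, x_{27} = 37, x_{28} = 35, x_{29} = 3, x_{30} = 29, x_{31} = 17, x_{32} = 45, x_{33} = 30, x_{34} = 9, x_{35} = 31, x_{36} = 33, x_{37} = 34, x_{38} = 40, x_{39} = 7, x_{40} = 0, x_{41} = 14, x_{42} = 28, x_{43} = 37, x_{44} = 36, x_{45} = 5, x_{46} = 35, x_{47} = 33.
The sequence repeats with period 46.
So x_{668} = x_{0 + ((668-0) mod 46)} = x_{24} = 11.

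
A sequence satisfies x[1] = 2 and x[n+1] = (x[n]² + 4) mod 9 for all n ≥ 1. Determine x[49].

2

Computing terms: x[1] = 2, x[2] = 8, x[3] = 5, x[4] = 2.
Since x[4] = x[1] = 2, the sequence is periodic with period 3.
So x[49] = x[1 + ((49-1) mod 3)] = x[1] = 2.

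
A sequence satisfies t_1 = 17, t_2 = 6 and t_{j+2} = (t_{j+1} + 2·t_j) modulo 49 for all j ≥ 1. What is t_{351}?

Computing terms: t_1 = 17; t_2 = 6; t_3 = 40; t_4 = 3; t_5 = 34; t_6 = 40; t_7 = 10; t_8 = 41; t_9 = 12; t_{10} = 45; t_{11} = 20; t_{12} = 12; t_{13} = 3; t_{14} = 27; t_{15} = 33; t_{16} = 38; t_{17} = 6; t_{18} = 33; t_{19} = 45; t_{20} = 13; t_{21} = 5; t_{22} = 31; t_{23} = 41; t_{24} = 5; t_{25} = 38; t_{26} = 48; t_{27} = 26; t_{28} = 24; t_{29} = 27; t_{30} = 26; t_{31} = 31; t_{32} = 34; t_{33} = 47; t_{34} = 17; t_{35} = 13; t_{36} = 47; t_{37} = 24; t_{38} = 20; t_{39} = 19; t_{40} = 10; t_{41} = 48; t_{42} = 19; t_{43} = 17; t_{44} = 6.
The sequence repeats with period 42.
(351 - 1) mod 42 = 14, so t_{351} = t_{15} = 33.

33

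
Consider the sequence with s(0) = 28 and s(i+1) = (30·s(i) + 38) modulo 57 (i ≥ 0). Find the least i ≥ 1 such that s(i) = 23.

s(0) = 28; s(1) = 23; s(2) = 44; s(3) = 47; s(4) = 23.
Since s(4) = s(1) = 23, the sequence is eventually periodic: after a pre-period of length 1 it cycles with period 3.
The value 23 first appears (with i ≥ 1) at s(1).

1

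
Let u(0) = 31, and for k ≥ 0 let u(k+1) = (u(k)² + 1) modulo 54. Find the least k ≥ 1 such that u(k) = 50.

We have u(0) = 31,  u(1) = 44,  u(2) = 47,  u(3) = 50,  u(4) = 17,  u(5) = 20,  u(6) = 23,  u(7) = 44.
Since u(7) = u(1) = 44, the sequence is eventually periodic: after a pre-period of length 1 it cycles with period 6.
The value 50 first appears (with k ≥ 1) at u(3).

3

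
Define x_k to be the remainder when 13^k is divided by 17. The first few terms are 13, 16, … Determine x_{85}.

13

Listing terms: x_1 = 13, x_2 = 16, x_3 = 4, x_4 = 1, x_5 = 13.
The sequence repeats with period 4.
(85 - 1) mod 4 = 0, so x_{85} = x_1 = 13.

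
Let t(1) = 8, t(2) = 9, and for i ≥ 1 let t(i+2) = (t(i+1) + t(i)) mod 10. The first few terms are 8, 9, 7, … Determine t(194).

We have t(1) = 8, t(2) = 9, t(3) = 7, t(4) = 6, t(5) = 3, t(6) = 9, t(7) = 2, t(8) = 1, t(9) = 3, t(10) = 4, t(11) = 7, t(12) = 1, t(13) = 8, t(14) = 9.
The sequence repeats with period 12.
So t(194) = t(1 + ((194-1) mod 12)) = t(2) = 9.

9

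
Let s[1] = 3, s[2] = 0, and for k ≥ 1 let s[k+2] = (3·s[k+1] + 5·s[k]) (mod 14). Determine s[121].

3

Computing terms: s[1] = 3; s[2] = 0; s[3] = 1; s[4] = 3; s[5] = 0.
Since (s[4], s[5]) = (s[1], s[2]) = (3, 0) (two consecutive terms determine the rest), the sequence is periodic with period 3.
So s[121] = s[1 + ((121-1) mod 3)] = s[1] = 3.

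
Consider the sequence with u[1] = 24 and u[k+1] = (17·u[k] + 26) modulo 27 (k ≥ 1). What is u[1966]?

We have u[1] = 24,  u[2] = 2,  u[3] = 6,  u[4] = 20,  u[5] = 15,  u[6] = 11,  u[7] = 24.
Since u[7] = u[1] = 24, the sequence is periodic with period 6.
(1966 - 1) mod 6 = 3, so u[1966] = u[4] = 20.

20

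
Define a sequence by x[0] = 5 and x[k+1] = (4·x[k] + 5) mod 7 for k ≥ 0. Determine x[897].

5

Listing terms: x[0] = 5, x[1] = 4, x[2] = 0, x[3] = 5.
The sequence repeats with period 3.
(897 - 0) mod 3 = 0, so x[897] = x[0] = 5.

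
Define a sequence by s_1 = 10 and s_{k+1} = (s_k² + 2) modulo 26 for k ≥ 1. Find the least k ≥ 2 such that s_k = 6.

3

Computing terms: s_1 = 10, s_2 = 24, s_3 = 6, s_4 = 12, s_5 = 16, s_6 = 24.
Since s_6 = s_2 = 24, the sequence is eventually periodic: after a pre-period of length 1 it cycles with period 4.
The value 6 first appears (with k ≥ 2) at s_3.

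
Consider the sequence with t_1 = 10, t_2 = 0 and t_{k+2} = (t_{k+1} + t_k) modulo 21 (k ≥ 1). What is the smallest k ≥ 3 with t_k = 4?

We have t_1 = 10; t_2 = 0; t_3 = 10; t_4 = 10; t_5 = 20; t_6 = 9; t_7 = 8; t_8 = 17; t_9 = 4; t_{10} = 0; t_{11} = 4; t_{12} = 4; t_{13} = 8; t_{14} = 12; t_{15} = 20; t_{16} = 11; t_{17} = 10; t_{18} = 0.
The sequence repeats with period 16.
The value 4 first appears (with k ≥ 3) at t_9.

9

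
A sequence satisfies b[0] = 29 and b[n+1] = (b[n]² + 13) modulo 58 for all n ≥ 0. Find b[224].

Computing terms: b[0] = 29, b[1] = 42, b[2] = 37, b[3] = 48, b[4] = 55, b[5] = 22, b[6] = 33, b[7] = 0, b[8] = 13, b[9] = 8, b[10] = 19, b[11] = 26, b[12] = 51, b[13] = 4, b[14] = 29.
Since b[14] = b[0] = 29, the sequence is periodic with period 14.
So b[224] = b[0 + ((224-0) mod 14)] = b[0] = 29.

29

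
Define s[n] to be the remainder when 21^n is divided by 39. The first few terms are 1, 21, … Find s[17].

21

We have s[0] = 1, s[1] = 21, s[2] = 12, s[3] = 18, s[4] = 27, s[5] = 21.
Since s[5] = s[1] = 21, the sequence is eventually periodic: after a pre-period of length 1 it cycles with period 4.
For n ≥ 1, s[n] depends only on (n - 1) mod 4. (17 - 1) mod 4 = 0, so s[17] = s[1] = 21.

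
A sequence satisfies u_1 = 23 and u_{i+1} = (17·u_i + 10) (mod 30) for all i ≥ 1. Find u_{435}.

We have u_1 = 23, u_2 = 11, u_3 = 17, u_4 = 29, u_5 = 23.
Since u_5 = u_1 = 23, the sequence is periodic with period 4.
(435 - 1) mod 4 = 2, so u_{435} = u_3 = 17.

17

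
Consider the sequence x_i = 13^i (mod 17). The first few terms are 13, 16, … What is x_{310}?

16

Computing terms: x_1 = 13,  x_2 = 16,  x_3 = 4,  x_4 = 1,  x_5 = 13.
The sequence repeats with period 4.
(310 - 1) mod 4 = 1, so x_{310} = x_2 = 16.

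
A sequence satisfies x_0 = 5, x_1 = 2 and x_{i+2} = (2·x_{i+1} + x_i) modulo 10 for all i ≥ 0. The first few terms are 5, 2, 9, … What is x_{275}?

We have x_0 = 5,  x_1 = 2,  x_2 = 9,  x_3 = 0,  x_4 = 9,  x_5 = 8,  x_6 = 5,  x_7 = 8,  x_8 = 1,  x_9 = 0,  x_{10} = 1,  x_{11} = 2,  x_{12} = 5,  x_{13} = 2.
The sequence repeats with period 12.
(275 - 0) mod 12 = 11, so x_{275} = x_{11} = 2.

2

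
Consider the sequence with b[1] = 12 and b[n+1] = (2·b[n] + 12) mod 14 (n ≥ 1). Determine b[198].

Computing terms: b[1] = 12; b[2] = 8; b[3] = 0; b[4] = 12.
Since b[4] = b[1] = 12, the sequence is periodic with period 3.
So b[198] = b[1 + ((198-1) mod 3)] = b[3] = 0.

0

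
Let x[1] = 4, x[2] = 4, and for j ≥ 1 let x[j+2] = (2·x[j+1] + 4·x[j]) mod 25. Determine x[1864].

Listing terms: x[1] = 4,  x[2] = 4,  x[3] = 24,  x[4] = 14,  x[5] = 24,  x[6] = 4,  x[7] = 4.
Since (x[6], x[7]) = (x[1], x[2]) = (4, 4) (two consecutive terms determine the rest), the sequence is periodic with period 5.
(1864 - 1) mod 5 = 3, so x[1864] = x[4] = 14.

14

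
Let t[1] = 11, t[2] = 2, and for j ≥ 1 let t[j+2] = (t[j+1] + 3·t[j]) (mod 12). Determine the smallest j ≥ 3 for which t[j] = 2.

5

Computing terms: t[1] = 11; t[2] = 2; t[3] = 11; t[4] = 5; t[5] = 2; t[6] = 5; t[7] = 11; t[8] = 2.
Since (t[7], t[8]) = (t[1], t[2]) = (11, 2) (two consecutive terms determine the rest), the sequence is periodic with period 6.
The value 2 first appears (with j ≥ 3) at t[5].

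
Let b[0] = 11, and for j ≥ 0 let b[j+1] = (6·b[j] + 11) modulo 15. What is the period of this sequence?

Computing terms: b[0] = 11, b[1] = 2, b[2] = 8, b[3] = 14, b[4] = 5, b[5] = 11.
The sequence repeats with period 5.

5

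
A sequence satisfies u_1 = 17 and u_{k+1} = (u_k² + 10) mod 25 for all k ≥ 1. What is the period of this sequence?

4

u_1 = 17, u_2 = 24, u_3 = 11, u_4 = 6, u_5 = 21, u_6 = 1, u_7 = 11.
Since u_7 = u_3 = 11, the sequence is eventually periodic: after a pre-period of length 2 it cycles with period 4.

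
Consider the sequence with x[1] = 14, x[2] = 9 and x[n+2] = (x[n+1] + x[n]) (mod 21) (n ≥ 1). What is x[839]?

16

x[1] = 14; x[2] = 9; x[3] = 2; x[4] = 11; x[5] = 13; x[6] = 3; x[7] = 16; x[8] = 19; x[9] = 14; x[10] = 12; x[11] = 5; x[12] = 17; x[13] = 1; x[14] = 18; x[15] = 19; x[16] = 16; x[17] = 14; x[18] = 9.
Since (x[17], x[18]) = (x[1], x[2]) = (14, 9) (two consecutive terms determine the rest), the sequence is periodic with period 16.
(839 - 1) mod 16 = 6, so x[839] = x[7] = 16.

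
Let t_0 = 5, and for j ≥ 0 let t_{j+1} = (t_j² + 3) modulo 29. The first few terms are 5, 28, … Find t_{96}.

We have t_0 = 5,  t_1 = 28,  t_2 = 4,  t_3 = 19,  t_4 = 16,  t_5 = 27,  t_6 = 7,  t_7 = 23,  t_8 = 10,  t_9 = 16.
Since t_9 = t_4 = 16, the sequence is eventually periodic: after a pre-period of length 4 it cycles with period 5.
For j ≥ 4, t_j depends only on (j - 4) mod 5. (96 - 4) mod 5 = 2, so t_{96} = t_6 = 7.

7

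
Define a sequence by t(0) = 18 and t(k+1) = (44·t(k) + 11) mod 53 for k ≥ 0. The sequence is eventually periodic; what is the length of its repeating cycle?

Listing terms: t(0) = 18, t(1) = 8, t(2) = 45, t(3) = 30, t(4) = 6, t(5) = 10, t(6) = 27, t(7) = 33, t(8) = 32, t(9) = 41, t(10) = 13, t(11) = 0, t(12) = 11, t(13) = 18.
Since t(13) = t(0) = 18, the sequence is periodic with period 13.

13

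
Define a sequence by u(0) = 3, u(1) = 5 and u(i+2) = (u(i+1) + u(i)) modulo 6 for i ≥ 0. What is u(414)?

u(0) = 3,  u(1) = 5,  u(2) = 2,  u(3) = 1,  u(4) = 3,  u(5) = 4,  u(6) = 1,  u(7) = 5,  u(8) = 0,  u(9) = 5,  u(10) = 5,  u(11) = 4,  u(12) = 3,  u(13) = 1,  u(14) = 4,  u(15) = 5,  u(16) = 3,  u(17) = 2,  u(18) = 5,  u(19) = 1,  u(20) = 0,  u(21) = 1,  u(22) = 1,  u(23) = 2,  u(24) = 3,  u(25) = 5.
The sequence repeats with period 24.
(414 - 0) mod 24 = 6, so u(414) = u(6) = 1.

1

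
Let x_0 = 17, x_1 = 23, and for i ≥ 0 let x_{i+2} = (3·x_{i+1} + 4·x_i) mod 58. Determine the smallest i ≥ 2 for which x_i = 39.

Computing terms: x_0 = 17,  x_1 = 23,  x_2 = 21,  x_3 = 39,  x_4 = 27,  x_5 = 5,  x_6 = 7,  x_7 = 41,  x_8 = 35,  x_9 = 37,  x_{10} = 19,  x_{11} = 31,  x_{12} = 53,  x_{13} = 51,  x_{14} = 17,  x_{15} = 23.
The sequence repeats with period 14.
The value 39 first appears (with i ≥ 2) at x_3.

3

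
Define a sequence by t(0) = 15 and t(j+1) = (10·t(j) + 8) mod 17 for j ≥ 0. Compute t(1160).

t(0) = 15,  t(1) = 5,  t(2) = 7,  t(3) = 10,  t(4) = 6,  t(5) = 0,  t(6) = 8,  t(7) = 3,  t(8) = 4,  t(9) = 14,  t(10) = 12,  t(11) = 9,  t(12) = 13,  t(13) = 2,  t(14) = 11,  t(15) = 16,  t(16) = 15.
The sequence repeats with period 16.
So t(1160) = t(0 + ((1160-0) mod 16)) = t(8) = 4.

4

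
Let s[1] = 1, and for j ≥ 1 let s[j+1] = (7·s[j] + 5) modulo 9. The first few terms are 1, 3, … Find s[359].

6

s[1] = 1, s[2] = 3, s[3] = 8, s[4] = 7, s[5] = 0, s[6] = 5, s[7] = 4, s[8] = 6, s[9] = 2, s[10] = 1.
Since s[10] = s[1] = 1, the sequence is periodic with period 9.
So s[359] = s[1 + ((359-1) mod 9)] = s[8] = 6.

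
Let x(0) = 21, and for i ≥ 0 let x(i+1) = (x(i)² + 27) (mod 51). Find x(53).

45

Computing terms: x(0) = 21,  x(1) = 9,  x(2) = 6,  x(3) = 12,  x(4) = 18,  x(5) = 45,  x(6) = 12.
Since x(6) = x(3) = 12, the sequence is eventually periodic: after a pre-period of length 3 it cycles with period 3.
For i ≥ 3, x(i) depends only on (i - 3) mod 3. (53 - 3) mod 3 = 2, so x(53) = x(5) = 45.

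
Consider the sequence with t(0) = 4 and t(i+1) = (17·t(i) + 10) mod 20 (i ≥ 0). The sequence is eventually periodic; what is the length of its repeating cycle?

4

t(0) = 4,  t(1) = 18,  t(2) = 16,  t(3) = 2,  t(4) = 4.
The sequence repeats with period 4.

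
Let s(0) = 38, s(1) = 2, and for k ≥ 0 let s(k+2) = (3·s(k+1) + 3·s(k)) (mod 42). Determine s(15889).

0

We have s(0) = 38,  s(1) = 2,  s(2) = 36,  s(3) = 30,  s(4) = 30,  s(5) = 12,  s(6) = 0,  s(7) = 36,  s(8) = 24,  s(9) = 12,  s(10) = 24,  s(11) = 24,  s(12) = 18,  s(13) = 0,  s(14) = 12,  s(15) = 36,  s(16) = 18,  s(17) = 36,  s(18) = 36,  s(19) = 6,  s(20) = 0,  s(21) = 18,  s(22) = 12,  s(23) = 6,  s(24) = 12,  s(25) = 12,  s(26) = 30,  s(27) = 0,  s(28) = 6,  s(29) = 18,  s(30) = 30,  s(31) = 18,  s(32) = 18,  s(33) = 24,  s(34) = 0,  s(35) = 30,  s(36) = 6,  s(37) = 24,  s(38) = 6,  s(39) = 6,  s(40) = 36,  s(41) = 0,  s(42) = 24,  s(43) = 30,  s(44) = 36,  s(45) = 30.
Since (s(44), s(45)) = (s(2), s(3)) = (36, 30) (two consecutive terms determine the rest), the sequence is eventually periodic: after a pre-period of length 2 it cycles with period 42.
For k ≥ 2, s(k) depends only on (k - 2) mod 42. (15889 - 2) mod 42 = 11, so s(15889) = s(13) = 0.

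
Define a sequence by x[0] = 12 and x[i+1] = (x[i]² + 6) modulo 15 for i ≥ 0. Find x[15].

12

x[0] = 12, x[1] = 0, x[2] = 6, x[3] = 12.
Since x[3] = x[0] = 12, the sequence is periodic with period 3.
So x[15] = x[0 + ((15-0) mod 3)] = x[0] = 12.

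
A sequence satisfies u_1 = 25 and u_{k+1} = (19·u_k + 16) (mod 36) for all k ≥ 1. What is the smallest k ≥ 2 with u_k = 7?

10

Computing terms: u_1 = 25, u_2 = 23, u_3 = 21, u_4 = 19, u_5 = 17, u_6 = 15, u_7 = 13, u_8 = 11, u_9 = 9, u_{10} = 7, u_{11} = 5, u_{12} = 3, u_{13} = 1, u_{14} = 35, u_{15} = 33, u_{16} = 31, u_{17} = 29, u_{18} = 27, u_{19} = 25.
Since u_{19} = u_1 = 25, the sequence is periodic with period 18.
The value 7 first appears (with k ≥ 2) at u_{10}.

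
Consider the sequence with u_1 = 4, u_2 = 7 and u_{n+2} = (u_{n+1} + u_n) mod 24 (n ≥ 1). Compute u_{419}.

Listing terms: u_1 = 4, u_2 = 7, u_3 = 11, u_4 = 18, u_5 = 5, u_6 = 23, u_7 = 4, u_8 = 3, u_9 = 7, u_{10} = 10, u_{11} = 17, u_{12} = 3, u_{13} = 20, u_{14} = 23, u_{15} = 19, u_{16} = 18, u_{17} = 13, u_{18} = 7, u_{19} = 20, u_{20} = 3, u_{21} = 23, u_{22} = 2, u_{23} = 1, u_{24} = 3, u_{25} = 4, u_{26} = 7.
The sequence repeats with period 24.
(419 - 1) mod 24 = 10, so u_{419} = u_{11} = 17.

17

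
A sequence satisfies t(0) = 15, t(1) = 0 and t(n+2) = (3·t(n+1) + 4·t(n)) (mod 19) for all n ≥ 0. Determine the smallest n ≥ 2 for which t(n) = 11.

Listing terms: t(0) = 15,  t(1) = 0,  t(2) = 3,  t(3) = 9,  t(4) = 1,  t(5) = 1,  t(6) = 7,  t(7) = 6,  t(8) = 8,  t(9) = 10,  t(10) = 5,  t(11) = 17,  t(12) = 14,  t(13) = 15,  t(14) = 6,  t(15) = 2,  t(16) = 11,  t(17) = 3,  t(18) = 15,  t(19) = 0.
Since (t(18), t(19)) = (t(0), t(1)) = (15, 0) (two consecutive terms determine the rest), the sequence is periodic with period 18.
The value 11 first appears (with n ≥ 2) at t(16).

16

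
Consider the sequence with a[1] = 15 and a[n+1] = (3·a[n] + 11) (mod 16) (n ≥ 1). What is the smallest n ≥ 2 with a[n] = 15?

Computing terms: a[1] = 15,  a[2] = 8,  a[3] = 3,  a[4] = 4,  a[5] = 7,  a[6] = 0,  a[7] = 11,  a[8] = 12,  a[9] = 15.
Since a[9] = a[1] = 15, the sequence is periodic with period 8.
The value 15 next appears (with n ≥ 2) at a[9].

9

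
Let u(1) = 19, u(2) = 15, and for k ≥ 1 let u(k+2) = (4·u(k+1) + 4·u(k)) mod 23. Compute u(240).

15

Computing terms: u(1) = 19,  u(2) = 15,  u(3) = 21,  u(4) = 6,  u(5) = 16,  u(6) = 19,  u(7) = 2,  u(8) = 15,  u(9) = 22,  u(10) = 10,  u(11) = 13,  u(12) = 0,  u(13) = 6,  u(14) = 1,  u(15) = 5,  u(16) = 1,  u(17) = 1,  u(18) = 8,  u(19) = 13,  u(20) = 15,  u(21) = 20,  u(22) = 2,  u(23) = 19,  u(24) = 15.
Since (u(23), u(24)) = (u(1), u(2)) = (19, 15) (two consecutive terms determine the rest), the sequence is periodic with period 22.
(240 - 1) mod 22 = 19, so u(240) = u(20) = 15.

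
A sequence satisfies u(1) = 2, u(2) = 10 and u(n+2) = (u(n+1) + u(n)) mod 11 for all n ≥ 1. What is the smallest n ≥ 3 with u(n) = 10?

12

We have u(1) = 2, u(2) = 10, u(3) = 1, u(4) = 0, u(5) = 1, u(6) = 1, u(7) = 2, u(8) = 3, u(9) = 5, u(10) = 8, u(11) = 2, u(12) = 10.
The sequence repeats with period 10.
The value 10 next appears (with n ≥ 3) at u(12).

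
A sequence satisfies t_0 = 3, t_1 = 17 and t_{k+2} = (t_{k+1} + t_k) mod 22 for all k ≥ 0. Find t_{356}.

t_0 = 3, t_1 = 17, t_2 = 20, t_3 = 15, t_4 = 13, t_5 = 6, t_6 = 19, t_7 = 3, t_8 = 0, t_9 = 3, t_{10} = 3, t_{11} = 6, t_{12} = 9, t_{13} = 15, t_{14} = 2, t_{15} = 17, t_{16} = 19, t_{17} = 14, t_{18} = 11, t_{19} = 3, t_{20} = 14, t_{21} = 17, t_{22} = 9, t_{23} = 4, t_{24} = 13, t_{25} = 17, t_{26} = 8, t_{27} = 3, t_{28} = 11, t_{29} = 14, t_{30} = 3, t_{31} = 17.
The sequence repeats with period 30.
So t_{356} = t_{0 + ((356-0) mod 30)} = t_{26} = 8.

8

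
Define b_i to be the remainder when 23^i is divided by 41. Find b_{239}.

b_0 = 1, b_1 = 23, b_2 = 37, b_3 = 31, b_4 = 16, b_5 = 40, b_6 = 18, b_7 = 4, b_8 = 10, b_9 = 25, b_{10} = 1.
The sequence repeats with period 10.
So b_{239} = b_{0 + ((239-0) mod 10)} = b_9 = 25.

25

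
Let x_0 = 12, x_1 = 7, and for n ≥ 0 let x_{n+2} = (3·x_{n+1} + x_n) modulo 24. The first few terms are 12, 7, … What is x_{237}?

We have x_0 = 12; x_1 = 7; x_2 = 9; x_3 = 10; x_4 = 15; x_5 = 7; x_6 = 12; x_7 = 19; x_8 = 21; x_9 = 10; x_{10} = 3; x_{11} = 19; x_{12} = 12; x_{13} = 7.
The sequence repeats with period 12.
So x_{237} = x_{0 + ((237-0) mod 12)} = x_9 = 10.

10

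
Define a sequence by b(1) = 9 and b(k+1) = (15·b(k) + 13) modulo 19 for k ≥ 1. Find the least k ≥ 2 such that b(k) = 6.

8

Listing terms: b(1) = 9,  b(2) = 15,  b(3) = 10,  b(4) = 11,  b(5) = 7,  b(6) = 4,  b(7) = 16,  b(8) = 6,  b(9) = 8,  b(10) = 0,  b(11) = 13,  b(12) = 18,  b(13) = 17,  b(14) = 2,  b(15) = 5,  b(16) = 12,  b(17) = 3,  b(18) = 1,  b(19) = 9.
Since b(19) = b(1) = 9, the sequence is periodic with period 18.
The value 6 first appears (with k ≥ 2) at b(8).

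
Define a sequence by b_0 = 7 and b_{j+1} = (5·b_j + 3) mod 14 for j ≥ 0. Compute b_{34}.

Listing terms: b_0 = 7,  b_1 = 10,  b_2 = 11,  b_3 = 2,  b_4 = 13,  b_5 = 12,  b_6 = 7.
Since b_6 = b_0 = 7, the sequence is periodic with period 6.
So b_{34} = b_{0 + ((34-0) mod 6)} = b_4 = 13.

13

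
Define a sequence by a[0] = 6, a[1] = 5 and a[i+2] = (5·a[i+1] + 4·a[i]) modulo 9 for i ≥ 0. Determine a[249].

8

Computing terms: a[0] = 6; a[1] = 5; a[2] = 4; a[3] = 4; a[4] = 0; a[5] = 7; a[6] = 8; a[7] = 5; a[8] = 3; a[9] = 8; a[10] = 7; a[11] = 4; a[12] = 3; a[13] = 4; a[14] = 5; a[15] = 5; a[16] = 0; a[17] = 2; a[18] = 1; a[19] = 4; a[20] = 6; a[21] = 1; a[22] = 2; a[23] = 5; a[24] = 6; a[25] = 5.
The sequence repeats with period 24.
So a[249] = a[0 + ((249-0) mod 24)] = a[9] = 8.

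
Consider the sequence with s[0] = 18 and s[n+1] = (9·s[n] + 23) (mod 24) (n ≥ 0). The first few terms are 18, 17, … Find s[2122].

Computing terms: s[0] = 18,  s[1] = 17,  s[2] = 8,  s[3] = 23,  s[4] = 14,  s[5] = 5,  s[6] = 20,  s[7] = 11,  s[8] = 2,  s[9] = 17.
Since s[9] = s[1] = 17, the sequence is eventually periodic: after a pre-period of length 1 it cycles with period 8.
For n ≥ 1, s[n] depends only on (n - 1) mod 8. (2122 - 1) mod 8 = 1, so s[2122] = s[2] = 8.

8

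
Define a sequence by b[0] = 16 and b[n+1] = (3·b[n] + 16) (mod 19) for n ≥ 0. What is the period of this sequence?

18

Computing terms: b[0] = 16, b[1] = 7, b[2] = 18, b[3] = 13, b[4] = 17, b[5] = 10, b[6] = 8, b[7] = 2, b[8] = 3, b[9] = 6, b[10] = 15, b[11] = 4, b[12] = 9, b[13] = 5, b[14] = 12, b[15] = 14, b[16] = 1, b[17] = 0, b[18] = 16.
The sequence repeats with period 18.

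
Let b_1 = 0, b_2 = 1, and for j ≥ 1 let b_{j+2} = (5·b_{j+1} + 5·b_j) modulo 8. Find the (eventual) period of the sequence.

Listing terms: b_1 = 0,  b_2 = 1,  b_3 = 5,  b_4 = 6,  b_5 = 7,  b_6 = 1,  b_7 = 0,  b_8 = 5,  b_9 = 1,  b_{10} = 6,  b_{11} = 3,  b_{12} = 5,  b_{13} = 0,  b_{14} = 1.
The sequence repeats with period 12.

12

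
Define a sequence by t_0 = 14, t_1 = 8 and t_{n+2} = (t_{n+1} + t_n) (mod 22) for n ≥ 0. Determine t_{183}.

Listing terms: t_0 = 14; t_1 = 8; t_2 = 0; t_3 = 8; t_4 = 8; t_5 = 16; t_6 = 2; t_7 = 18; t_8 = 20; t_9 = 16; t_{10} = 14; t_{11} = 8.
Since (t_{10}, t_{11}) = (t_0, t_1) = (14, 8) (two consecutive terms determine the rest), the sequence is periodic with period 10.
So t_{183} = t_{0 + ((183-0) mod 10)} = t_3 = 8.

8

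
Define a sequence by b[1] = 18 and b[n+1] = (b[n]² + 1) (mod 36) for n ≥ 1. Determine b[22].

5

b[1] = 18; b[2] = 1; b[3] = 2; b[4] = 5; b[5] = 26; b[6] = 29; b[7] = 14; b[8] = 17; b[9] = 2.
Since b[9] = b[3] = 2, the sequence is eventually periodic: after a pre-period of length 2 it cycles with period 6.
For n ≥ 3, b[n] depends only on (n - 3) mod 6. (22 - 3) mod 6 = 1, so b[22] = b[4] = 5.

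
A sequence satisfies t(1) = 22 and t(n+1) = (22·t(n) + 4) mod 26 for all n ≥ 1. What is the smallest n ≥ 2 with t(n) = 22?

4

We have t(1) = 22; t(2) = 20; t(3) = 2; t(4) = 22.
Since t(4) = t(1) = 22, the sequence is periodic with period 3.
The value 22 next appears (with n ≥ 2) at t(4).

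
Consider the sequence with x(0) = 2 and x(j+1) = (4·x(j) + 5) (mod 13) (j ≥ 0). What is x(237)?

12

We have x(0) = 2,  x(1) = 0,  x(2) = 5,  x(3) = 12,  x(4) = 1,  x(5) = 9,  x(6) = 2.
Since x(6) = x(0) = 2, the sequence is periodic with period 6.
(237 - 0) mod 6 = 3, so x(237) = x(3) = 12.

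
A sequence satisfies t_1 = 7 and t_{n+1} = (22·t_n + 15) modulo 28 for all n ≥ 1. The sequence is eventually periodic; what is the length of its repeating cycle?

7

t_1 = 7; t_2 = 1; t_3 = 9; t_4 = 17; t_5 = 25; t_6 = 5; t_7 = 13; t_8 = 21; t_9 = 1.
Since t_9 = t_2 = 1, the sequence is eventually periodic: after a pre-period of length 1 it cycles with period 7.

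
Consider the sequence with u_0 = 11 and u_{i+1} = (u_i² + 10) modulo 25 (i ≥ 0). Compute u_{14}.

21

We have u_0 = 11,  u_1 = 6,  u_2 = 21,  u_3 = 1,  u_4 = 11.
Since u_4 = u_0 = 11, the sequence is periodic with period 4.
(14 - 0) mod 4 = 2, so u_{14} = u_2 = 21.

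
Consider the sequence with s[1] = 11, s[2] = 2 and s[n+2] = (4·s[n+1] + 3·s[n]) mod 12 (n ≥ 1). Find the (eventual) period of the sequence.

4

s[1] = 11,  s[2] = 2,  s[3] = 5,  s[4] = 2,  s[5] = 11,  s[6] = 2.
Since (s[5], s[6]) = (s[1], s[2]) = (11, 2) (two consecutive terms determine the rest), the sequence is periodic with period 4.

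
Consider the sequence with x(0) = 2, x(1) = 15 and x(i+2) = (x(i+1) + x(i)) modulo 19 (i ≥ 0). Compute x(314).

18

Computing terms: x(0) = 2, x(1) = 15, x(2) = 17, x(3) = 13, x(4) = 11, x(5) = 5, x(6) = 16, x(7) = 2, x(8) = 18, x(9) = 1, x(10) = 0, x(11) = 1, x(12) = 1, x(13) = 2, x(14) = 3, x(15) = 5, x(16) = 8, x(17) = 13, x(18) = 2, x(19) = 15.
The sequence repeats with period 18.
So x(314) = x(0 + ((314-0) mod 18)) = x(8) = 18.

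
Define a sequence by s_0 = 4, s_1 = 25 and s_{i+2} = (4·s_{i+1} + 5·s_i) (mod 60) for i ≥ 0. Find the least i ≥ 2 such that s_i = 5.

s_0 = 4; s_1 = 25; s_2 = 0; s_3 = 5; s_4 = 20; s_5 = 45; s_6 = 40; s_7 = 25; s_8 = 0.
Since (s_7, s_8) = (s_1, s_2) = (25, 0) (two consecutive terms determine the rest), the sequence is eventually periodic: after a pre-period of length 1 it cycles with period 6.
The value 5 first appears (with i ≥ 2) at s_3.

3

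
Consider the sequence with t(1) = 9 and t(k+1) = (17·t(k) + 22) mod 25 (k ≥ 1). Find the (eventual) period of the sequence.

20

t(1) = 9; t(2) = 0; t(3) = 22; t(4) = 21; t(5) = 4; t(6) = 15; t(7) = 2; t(8) = 6; t(9) = 24; t(10) = 5; t(11) = 7; t(12) = 16; t(13) = 19; t(14) = 20; t(15) = 12; t(16) = 1; t(17) = 14; t(18) = 10; t(19) = 17; t(20) = 11; t(21) = 9.
The sequence repeats with period 20.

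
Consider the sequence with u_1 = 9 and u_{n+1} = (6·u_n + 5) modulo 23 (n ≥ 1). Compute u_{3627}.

Listing terms: u_1 = 9, u_2 = 13, u_3 = 14, u_4 = 20, u_5 = 10, u_6 = 19, u_7 = 4, u_8 = 6, u_9 = 18, u_{10} = 21, u_{11} = 16, u_{12} = 9.
Since u_{12} = u_1 = 9, the sequence is periodic with period 11.
So u_{3627} = u_{1 + ((3627-1) mod 11)} = u_8 = 6.

6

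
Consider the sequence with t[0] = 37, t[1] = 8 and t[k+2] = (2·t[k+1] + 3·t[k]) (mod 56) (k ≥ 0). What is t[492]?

Computing terms: t[0] = 37; t[1] = 8; t[2] = 15; t[3] = 54; t[4] = 41; t[5] = 20; t[6] = 51; t[7] = 50; t[8] = 29; t[9] = 40; t[10] = 55; t[11] = 6; t[12] = 9; t[13] = 36; t[14] = 43; t[15] = 26; t[16] = 13; t[17] = 48; t[18] = 23; t[19] = 22; t[20] = 1; t[21] = 12; t[22] = 27; t[23] = 34; t[24] = 37; t[25] = 8.
Since (t[24], t[25]) = (t[0], t[1]) = (37, 8) (two consecutive terms determine the rest), the sequence is periodic with period 24.
So t[492] = t[0 + ((492-0) mod 24)] = t[12] = 9.

9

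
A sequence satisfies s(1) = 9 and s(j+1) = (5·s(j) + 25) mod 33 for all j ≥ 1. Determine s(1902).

4

s(1) = 9,  s(2) = 4,  s(3) = 12,  s(4) = 19,  s(5) = 21,  s(6) = 31,  s(7) = 15,  s(8) = 1,  s(9) = 30,  s(10) = 10,  s(11) = 9.
The sequence repeats with period 10.
So s(1902) = s(1 + ((1902-1) mod 10)) = s(2) = 4.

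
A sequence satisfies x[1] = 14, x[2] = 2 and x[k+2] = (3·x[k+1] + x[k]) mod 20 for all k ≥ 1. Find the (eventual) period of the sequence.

We have x[1] = 14; x[2] = 2; x[3] = 0; x[4] = 2; x[5] = 6; x[6] = 0; x[7] = 6; x[8] = 18; x[9] = 0; x[10] = 18; x[11] = 14; x[12] = 0; x[13] = 14; x[14] = 2.
The sequence repeats with period 12.

12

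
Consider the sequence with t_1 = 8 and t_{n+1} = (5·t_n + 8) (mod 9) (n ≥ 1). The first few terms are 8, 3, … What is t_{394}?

6

We have t_1 = 8; t_2 = 3; t_3 = 5; t_4 = 6; t_5 = 2; t_6 = 0; t_7 = 8.
Since t_7 = t_1 = 8, the sequence is periodic with period 6.
(394 - 1) mod 6 = 3, so t_{394} = t_4 = 6.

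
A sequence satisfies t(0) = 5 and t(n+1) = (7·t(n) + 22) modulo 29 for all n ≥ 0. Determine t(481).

19

t(0) = 5; t(1) = 28; t(2) = 15; t(3) = 11; t(4) = 12; t(5) = 19; t(6) = 10; t(7) = 5.
Since t(7) = t(0) = 5, the sequence is periodic with period 7.
So t(481) = t(0 + ((481-0) mod 7)) = t(5) = 19.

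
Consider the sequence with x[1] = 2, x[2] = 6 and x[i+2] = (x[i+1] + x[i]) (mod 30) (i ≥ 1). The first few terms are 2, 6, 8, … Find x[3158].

We have x[1] = 2; x[2] = 6; x[3] = 8; x[4] = 14; x[5] = 22; x[6] = 6; x[7] = 28; x[8] = 4; x[9] = 2; x[10] = 6.
The sequence repeats with period 8.
So x[3158] = x[1 + ((3158-1) mod 8)] = x[6] = 6.

6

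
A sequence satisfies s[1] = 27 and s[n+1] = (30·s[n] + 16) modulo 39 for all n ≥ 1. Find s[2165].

4

Computing terms: s[1] = 27, s[2] = 7, s[3] = 31, s[4] = 10, s[5] = 4, s[6] = 19, s[7] = 1, s[8] = 7.
Since s[8] = s[2] = 7, the sequence is eventually periodic: after a pre-period of length 1 it cycles with period 6.
For n ≥ 2, s[n] depends only on (n - 2) mod 6. (2165 - 2) mod 6 = 3, so s[2165] = s[5] = 4.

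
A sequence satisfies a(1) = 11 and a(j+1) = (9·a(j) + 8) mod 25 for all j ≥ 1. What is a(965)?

We have a(1) = 11; a(2) = 7; a(3) = 21; a(4) = 22; a(5) = 6; a(6) = 12; a(7) = 16; a(8) = 2; a(9) = 1; a(10) = 17; a(11) = 11.
Since a(11) = a(1) = 11, the sequence is periodic with period 10.
(965 - 1) mod 10 = 4, so a(965) = a(5) = 6.

6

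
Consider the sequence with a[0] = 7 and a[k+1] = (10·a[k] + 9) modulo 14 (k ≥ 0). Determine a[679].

9

Listing terms: a[0] = 7,  a[1] = 9,  a[2] = 1,  a[3] = 5,  a[4] = 3,  a[5] = 11,  a[6] = 7.
Since a[6] = a[0] = 7, the sequence is periodic with period 6.
So a[679] = a[0 + ((679-0) mod 6)] = a[1] = 9.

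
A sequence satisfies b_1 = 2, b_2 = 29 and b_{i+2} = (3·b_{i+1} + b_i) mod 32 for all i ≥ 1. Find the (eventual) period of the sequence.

Listing terms: b_1 = 2, b_2 = 29, b_3 = 25, b_4 = 8, b_5 = 17, b_6 = 27, b_7 = 2, b_8 = 1, b_9 = 5, b_{10} = 16, b_{11} = 21, b_{12} = 15, b_{13} = 2, b_{14} = 21, b_{15} = 1, b_{16} = 24, b_{17} = 9, b_{18} = 19, b_{19} = 2, b_{20} = 25, b_{21} = 13, b_{22} = 0, b_{23} = 13, b_{24} = 7, b_{25} = 2, b_{26} = 13, b_{27} = 9, b_{28} = 8, b_{29} = 1, b_{30} = 11, b_{31} = 2, b_{32} = 17, b_{33} = 21, b_{34} = 16, b_{35} = 5, b_{36} = 31, b_{37} = 2, b_{38} = 5, b_{39} = 17, b_{40} = 24, b_{41} = 25, b_{42} = 3, b_{43} = 2, b_{44} = 9, b_{45} = 29, b_{46} = 0, b_{47} = 29, b_{48} = 23, b_{49} = 2, b_{50} = 29.
The sequence repeats with period 48.

48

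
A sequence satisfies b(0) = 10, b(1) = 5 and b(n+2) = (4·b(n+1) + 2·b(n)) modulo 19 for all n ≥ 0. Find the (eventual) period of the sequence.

We have b(0) = 10; b(1) = 5; b(2) = 2; b(3) = 18; b(4) = 0; b(5) = 17; b(6) = 11; b(7) = 2; b(8) = 11; b(9) = 10; b(10) = 5.
Since (b(9), b(10)) = (b(0), b(1)) = (10, 5) (two consecutive terms determine the rest), the sequence is periodic with period 9.

9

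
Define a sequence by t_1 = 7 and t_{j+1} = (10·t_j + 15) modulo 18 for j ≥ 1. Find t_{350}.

13

Listing terms: t_1 = 7; t_2 = 13; t_3 = 1; t_4 = 7.
Since t_4 = t_1 = 7, the sequence is periodic with period 3.
(350 - 1) mod 3 = 1, so t_{350} = t_2 = 13.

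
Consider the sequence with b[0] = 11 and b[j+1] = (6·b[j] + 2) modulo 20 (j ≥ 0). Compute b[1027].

We have b[0] = 11; b[1] = 8; b[2] = 10; b[3] = 2; b[4] = 14; b[5] = 6; b[6] = 18; b[7] = 10.
Since b[7] = b[2] = 10, the sequence is eventually periodic: after a pre-period of length 2 it cycles with period 5.
For j ≥ 2, b[j] depends only on (j - 2) mod 5. (1027 - 2) mod 5 = 0, so b[1027] = b[2] = 10.

10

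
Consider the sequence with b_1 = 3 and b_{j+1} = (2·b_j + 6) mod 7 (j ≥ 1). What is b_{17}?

Computing terms: b_1 = 3, b_2 = 5, b_3 = 2, b_4 = 3.
Since b_4 = b_1 = 3, the sequence is periodic with period 3.
(17 - 1) mod 3 = 1, so b_{17} = b_2 = 5.

5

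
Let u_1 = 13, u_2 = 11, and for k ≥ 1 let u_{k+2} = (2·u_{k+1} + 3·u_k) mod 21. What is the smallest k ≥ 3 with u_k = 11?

Listing terms: u_1 = 13,  u_2 = 11,  u_3 = 19,  u_4 = 8,  u_5 = 10,  u_6 = 2,  u_7 = 13,  u_8 = 11.
The sequence repeats with period 6.
The value 11 next appears (with k ≥ 3) at u_8.

8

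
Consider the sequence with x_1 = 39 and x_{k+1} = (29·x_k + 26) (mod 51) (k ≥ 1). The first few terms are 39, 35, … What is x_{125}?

24

Computing terms: x_1 = 39,  x_2 = 35,  x_3 = 21,  x_4 = 23,  x_5 = 30,  x_6 = 29,  x_7 = 0,  x_8 = 26,  x_9 = 15,  x_{10} = 2,  x_{11} = 33,  x_{12} = 14,  x_{13} = 24,  x_{14} = 8,  x_{15} = 3,  x_{16} = 11,  x_{17} = 39.
Since x_{17} = x_1 = 39, the sequence is periodic with period 16.
(125 - 1) mod 16 = 12, so x_{125} = x_{13} = 24.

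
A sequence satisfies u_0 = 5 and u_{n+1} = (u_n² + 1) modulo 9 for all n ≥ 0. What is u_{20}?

We have u_0 = 5,  u_1 = 8,  u_2 = 2,  u_3 = 5.
Since u_3 = u_0 = 5, the sequence is periodic with period 3.
(20 - 0) mod 3 = 2, so u_{20} = u_2 = 2.

2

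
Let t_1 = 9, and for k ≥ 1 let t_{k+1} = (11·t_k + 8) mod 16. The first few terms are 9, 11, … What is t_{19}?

Computing terms: t_1 = 9, t_2 = 11, t_3 = 1, t_4 = 3, t_5 = 9.
The sequence repeats with period 4.
So t_{19} = t_{1 + ((19-1) mod 4)} = t_3 = 1.

1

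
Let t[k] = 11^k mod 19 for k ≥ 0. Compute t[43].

We have t[0] = 1; t[1] = 11; t[2] = 7; t[3] = 1.
The sequence repeats with period 3.
So t[43] = t[0 + ((43-0) mod 3)] = t[1] = 11.

11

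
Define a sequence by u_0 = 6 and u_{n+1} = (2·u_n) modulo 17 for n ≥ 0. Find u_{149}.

We have u_0 = 6, u_1 = 12, u_2 = 7, u_3 = 14, u_4 = 11, u_5 = 5, u_6 = 10, u_7 = 3, u_8 = 6.
Since u_8 = u_0 = 6, the sequence is periodic with period 8.
So u_{149} = u_{0 + ((149-0) mod 8)} = u_5 = 5.

5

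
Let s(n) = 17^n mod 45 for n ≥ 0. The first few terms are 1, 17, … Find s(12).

1

Computing terms: s(0) = 1,  s(1) = 17,  s(2) = 19,  s(3) = 8,  s(4) = 1.
The sequence repeats with period 4.
(12 - 0) mod 4 = 0, so s(12) = s(0) = 1.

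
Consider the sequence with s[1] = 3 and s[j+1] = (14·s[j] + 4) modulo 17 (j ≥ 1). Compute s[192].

6

Computing terms: s[1] = 3,  s[2] = 12,  s[3] = 2,  s[4] = 15,  s[5] = 10,  s[6] = 8,  s[7] = 14,  s[8] = 13,  s[9] = 16,  s[10] = 7,  s[11] = 0,  s[12] = 4,  s[13] = 9,  s[14] = 11,  s[15] = 5,  s[16] = 6,  s[17] = 3.
The sequence repeats with period 16.
(192 - 1) mod 16 = 15, so s[192] = s[16] = 6.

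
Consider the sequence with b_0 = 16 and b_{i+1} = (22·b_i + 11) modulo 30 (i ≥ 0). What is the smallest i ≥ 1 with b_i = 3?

1

Computing terms: b_0 = 16,  b_1 = 3,  b_2 = 17,  b_3 = 25,  b_4 = 21,  b_5 = 23,  b_6 = 7,  b_7 = 15,  b_8 = 11,  b_9 = 13,  b_{10} = 27,  b_{11} = 5,  b_{12} = 1,  b_{13} = 3.
Since b_{13} = b_1 = 3, the sequence is eventually periodic: after a pre-period of length 1 it cycles with period 12.
The value 3 first appears (with i ≥ 1) at b_1.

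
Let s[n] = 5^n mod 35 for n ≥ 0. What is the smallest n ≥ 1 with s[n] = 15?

We have s[0] = 1,  s[1] = 5,  s[2] = 25,  s[3] = 20,  s[4] = 30,  s[5] = 10,  s[6] = 15,  s[7] = 5.
Since s[7] = s[1] = 5, the sequence is eventually periodic: after a pre-period of length 1 it cycles with period 6.
The value 15 first appears (with n ≥ 1) at s[6].

6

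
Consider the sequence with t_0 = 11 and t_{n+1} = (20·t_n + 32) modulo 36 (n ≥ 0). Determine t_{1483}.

0

Listing terms: t_0 = 11; t_1 = 0; t_2 = 32; t_3 = 24; t_4 = 8; t_5 = 12; t_6 = 20; t_7 = 0.
Since t_7 = t_1 = 0, the sequence is eventually periodic: after a pre-period of length 1 it cycles with period 6.
For n ≥ 1, t_n depends only on (n - 1) mod 6. (1483 - 1) mod 6 = 0, so t_{1483} = t_1 = 0.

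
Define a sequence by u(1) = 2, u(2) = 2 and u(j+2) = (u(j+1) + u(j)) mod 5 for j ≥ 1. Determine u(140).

u(1) = 2, u(2) = 2, u(3) = 4, u(4) = 1, u(5) = 0, u(6) = 1, u(7) = 1, u(8) = 2, u(9) = 3, u(10) = 0, u(11) = 3, u(12) = 3, u(13) = 1, u(14) = 4, u(15) = 0, u(16) = 4, u(17) = 4, u(18) = 3, u(19) = 2, u(20) = 0, u(21) = 2, u(22) = 2.
The sequence repeats with period 20.
(140 - 1) mod 20 = 19, so u(140) = u(20) = 0.

0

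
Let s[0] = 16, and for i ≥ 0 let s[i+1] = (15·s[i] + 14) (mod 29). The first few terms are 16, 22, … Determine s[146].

26

Listing terms: s[0] = 16, s[1] = 22, s[2] = 25, s[3] = 12, s[4] = 20, s[5] = 24, s[6] = 26, s[7] = 27, s[8] = 13, s[9] = 6, s[10] = 17, s[11] = 8, s[12] = 18, s[13] = 23, s[14] = 11, s[15] = 5, s[16] = 2, s[17] = 15, s[18] = 7, s[19] = 3, s[20] = 1, s[21] = 0, s[22] = 14, s[23] = 21, s[24] = 10, s[25] = 19, s[26] = 9, s[27] = 4, s[28] = 16.
The sequence repeats with period 28.
(146 - 0) mod 28 = 6, so s[146] = s[6] = 26.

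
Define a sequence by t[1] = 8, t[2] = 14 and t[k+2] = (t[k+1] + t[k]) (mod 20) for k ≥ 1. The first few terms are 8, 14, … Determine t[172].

t[1] = 8,  t[2] = 14,  t[3] = 2,  t[4] = 16,  t[5] = 18,  t[6] = 14,  t[7] = 12,  t[8] = 6,  t[9] = 18,  t[10] = 4,  t[11] = 2,  t[12] = 6,  t[13] = 8,  t[14] = 14.
Since (t[13], t[14]) = (t[1], t[2]) = (8, 14) (two consecutive terms determine the rest), the sequence is periodic with period 12.
(172 - 1) mod 12 = 3, so t[172] = t[4] = 16.

16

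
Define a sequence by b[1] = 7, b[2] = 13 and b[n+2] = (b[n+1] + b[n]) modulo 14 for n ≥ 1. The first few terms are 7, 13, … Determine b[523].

1

Computing terms: b[1] = 7, b[2] = 13, b[3] = 6, b[4] = 5, b[5] = 11, b[6] = 2, b[7] = 13, b[8] = 1, b[9] = 0, b[10] = 1, b[11] = 1, b[12] = 2, b[13] = 3, b[14] = 5, b[15] = 8, b[16] = 13, b[17] = 7, b[18] = 6, b[19] = 13, b[20] = 5, b[21] = 4, b[22] = 9, b[23] = 13, b[24] = 8, b[25] = 7, b[26] = 1, b[27] = 8, b[28] = 9, b[29] = 3, b[30] = 12, b[31] = 1, b[32] = 13, b[33] = 0, b[34] = 13, b[35] = 13, b[36] = 12, b[37] = 11, b[38] = 9, b[39] = 6, b[40] = 1, b[41] = 7, b[42] = 8, b[43] = 1, b[44] = 9, b[45] = 10, b[46] = 5, b[47] = 1, b[48] = 6, b[49] = 7, b[50] = 13.
Since (b[49], b[50]) = (b[1], b[2]) = (7, 13) (two consecutive terms determine the rest), the sequence is periodic with period 48.
So b[523] = b[1 + ((523-1) mod 48)] = b[43] = 1.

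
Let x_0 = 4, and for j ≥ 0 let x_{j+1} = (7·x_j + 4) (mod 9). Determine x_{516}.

x_0 = 4, x_1 = 5, x_2 = 3, x_3 = 7, x_4 = 8, x_5 = 6, x_6 = 1, x_7 = 2, x_8 = 0, x_9 = 4.
The sequence repeats with period 9.
So x_{516} = x_{0 + ((516-0) mod 9)} = x_3 = 7.

7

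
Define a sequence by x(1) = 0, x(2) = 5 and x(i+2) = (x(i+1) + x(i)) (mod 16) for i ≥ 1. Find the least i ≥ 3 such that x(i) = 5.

3

x(1) = 0, x(2) = 5, x(3) = 5, x(4) = 10, x(5) = 15, x(6) = 9, x(7) = 8, x(8) = 1, x(9) = 9, x(10) = 10, x(11) = 3, x(12) = 13, x(13) = 0, x(14) = 13, x(15) = 13, x(16) = 10, x(17) = 7, x(18) = 1, x(19) = 8, x(20) = 9, x(21) = 1, x(22) = 10, x(23) = 11, x(24) = 5, x(25) = 0, x(26) = 5.
Since (x(25), x(26)) = (x(1), x(2)) = (0, 5) (two consecutive terms determine the rest), the sequence is periodic with period 24.
The value 5 first appears (with i ≥ 3) at x(3).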